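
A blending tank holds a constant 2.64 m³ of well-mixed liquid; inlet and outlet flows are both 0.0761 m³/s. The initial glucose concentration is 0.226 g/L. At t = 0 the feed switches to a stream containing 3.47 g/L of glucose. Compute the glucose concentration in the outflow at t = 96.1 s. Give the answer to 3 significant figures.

Unsteady species balance (constant V, well mixed): V dC/dt = Q(C_in − C).
So dC/dt = (C_in − C)/τ with τ = V/Q = 2.64/0.0761 = 34.691 s.
Solution: C(t) = C_in + (C₀ − C_in) e^(−t/τ).
C(96.1) = 3.47 + (0.226 − 3.47)·e^(−96.1/34.691) = 3.47 + (-3.2440)·0.062652 = 3.2668 g/L.

3.27 g/L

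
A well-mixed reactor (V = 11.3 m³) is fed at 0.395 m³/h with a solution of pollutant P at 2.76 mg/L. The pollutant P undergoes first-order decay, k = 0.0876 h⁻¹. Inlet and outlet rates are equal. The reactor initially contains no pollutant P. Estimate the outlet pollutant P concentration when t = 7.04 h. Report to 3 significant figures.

0.455 mg/L

V dC/dt = Q(C_in − C) − k V C.
This is linear with rate a = Q/V + k = 0.12256 h⁻¹.
C_ss = Q C_in/(Q + kV) = 0.78722 mg/L; C(t) = C_ss + (C₀ − C_ss) e^(−a t).
C(7.04) = 0.78722 + (-0.78722)·e^(−0.12256·7.04) = 0.78722 + (-0.78722)·0.42198 = 0.45503 mg/L.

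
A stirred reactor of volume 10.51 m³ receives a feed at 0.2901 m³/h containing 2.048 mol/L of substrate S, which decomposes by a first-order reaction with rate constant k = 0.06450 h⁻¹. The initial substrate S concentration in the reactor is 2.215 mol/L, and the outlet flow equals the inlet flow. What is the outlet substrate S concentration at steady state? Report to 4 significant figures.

0.6138 mol/L

Species balance: V dC/dt = Q C_in − Q C − k V C.
Steady state (dC/dt = 0): C_ss = Q C_in/(Q + kV) = C_in/(1 + kV/Q).
C_ss = 0.2901·2.048/(0.2901 + 0.06450·10.51) = 0.594125/0.967995 = 0.613768 mol/L.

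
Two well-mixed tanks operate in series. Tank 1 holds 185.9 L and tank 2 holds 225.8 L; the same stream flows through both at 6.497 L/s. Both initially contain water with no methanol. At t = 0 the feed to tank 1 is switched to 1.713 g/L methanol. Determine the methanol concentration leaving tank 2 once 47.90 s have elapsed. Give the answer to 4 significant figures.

Time constants: τᵢ = Vᵢ/Q for each well-mixed tank.
τ₁ = 185.9/6.497 = 28.6132 s; τ₂ = 225.8/6.497 = 34.7545 s.
Tank 1: C₁ = C_in(1 − e^(−t/τ₁)). Tank 2 (τ₁ ≠ τ₂): C₂ = C_in[1 − (τ₁ e^(−t/τ₁) − τ₂ e^(−t/τ₂))/(τ₁ − τ₂)].
At t = 47.90: e^(−t/τ₁) = 0.187486, e^(−t/τ₂) = 0.252022.
C₂ = 1.713·[1 − (28.6132·0.187486 − 34.7545·0.252022)/(-6.14130)] = 1.713·0.447294 = 0.766215 g/L.

0.7662 g/L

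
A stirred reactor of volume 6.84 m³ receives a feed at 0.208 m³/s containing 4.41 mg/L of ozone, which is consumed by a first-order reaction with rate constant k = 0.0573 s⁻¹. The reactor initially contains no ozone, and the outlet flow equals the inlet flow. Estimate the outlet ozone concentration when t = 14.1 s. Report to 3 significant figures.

V dC/dt = Q(C_in − C) − k V C.
This is linear with rate a = Q/V + k = 0.087709 s⁻¹.
C_ss = Q C_in/(Q + kV) = 1.5290 mg/L; C(t) = C_ss + (C₀ − C_ss) e^(−a t).
C(14.1) = 1.5290 + (-1.5290)·e^(−0.087709·14.1) = 1.5290 + (-1.5290)·0.29034 = 1.0851 mg/L.

1.09 mg/L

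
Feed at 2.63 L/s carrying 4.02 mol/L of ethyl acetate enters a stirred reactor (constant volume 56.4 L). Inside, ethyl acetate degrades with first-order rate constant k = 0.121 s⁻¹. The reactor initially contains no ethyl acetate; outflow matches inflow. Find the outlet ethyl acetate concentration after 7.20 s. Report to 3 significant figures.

Species balance: V dC/dt = Q C_in − Q C − k V C.
This is linear with rate a = Q/V + k = 0.16763 s⁻¹.
C_ss = Q C_in/(Q + kV) = 1.1183 mol/L; C(t) = C_ss + (C₀ − C_ss) e^(−a t).
C(7.20) = 1.1183 + (-1.1183)·e^(−0.16763·7.20) = 1.1183 + (-1.1183)·0.29911 = 0.78379 mol/L.

0.784 mol/L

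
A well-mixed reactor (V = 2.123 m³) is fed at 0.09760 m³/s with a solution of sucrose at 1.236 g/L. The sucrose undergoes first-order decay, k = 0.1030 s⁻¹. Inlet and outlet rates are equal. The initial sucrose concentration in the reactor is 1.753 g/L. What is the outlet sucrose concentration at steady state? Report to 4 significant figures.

0.3814 g/L

V dC/dt = Q(C_in − C) − k V C.
Steady state (dC/dt = 0): C_ss = Q C_in/(Q + kV) = C_in/(1 + kV/Q).
C_ss = 0.09760·1.236/(0.09760 + 0.1030·2.123) = 0.120634/0.316269 = 0.381427 g/L.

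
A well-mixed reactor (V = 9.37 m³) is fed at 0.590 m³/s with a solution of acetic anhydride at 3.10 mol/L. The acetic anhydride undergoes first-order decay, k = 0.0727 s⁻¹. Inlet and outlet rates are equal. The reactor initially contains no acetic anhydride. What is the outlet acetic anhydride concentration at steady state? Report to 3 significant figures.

1.44 mol/L

Accumulation = in − out − consumed: V dC/dt = Q C_in − Q C − k V C.
At steady state: 0 = Q C_in − (Q + kV) C_ss, so C_ss = Q C_in/(Q + kV).
C_ss = 0.590·3.10/(0.590 + 0.0727·9.37) = 1.8290/1.2712 = 1.4388 mol/L.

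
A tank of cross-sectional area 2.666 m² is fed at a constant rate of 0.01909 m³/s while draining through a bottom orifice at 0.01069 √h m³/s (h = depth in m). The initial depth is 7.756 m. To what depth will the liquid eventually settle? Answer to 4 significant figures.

3.189 m

Level balance: A dh/dt = 0.01909 − 0.01069 √h. Setting dh/dt = 0:
Q_in = 0.01069 √h_ss ⇒ √h_ss = 0.01909/0.01069 = 1.78578.
h_ss = 1.78578² = 3.18901 m. (Since h₀ = 7.756 m > h_ss, the level will fall toward this value.)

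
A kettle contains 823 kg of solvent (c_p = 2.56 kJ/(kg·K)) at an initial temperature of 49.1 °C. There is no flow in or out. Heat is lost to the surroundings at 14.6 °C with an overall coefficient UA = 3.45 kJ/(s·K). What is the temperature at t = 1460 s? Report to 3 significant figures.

17.8 °C

Lumped-capacitance energy balance: M c_p dT/dt = UA(T_amb − T).
dT/dt = (T_ss − T)/τ with T_ss = T_amb = 14.600 °C, τ = M c_p/UA = 823·2.56/3.45 = 610.69 s.
Solution: T(t) = T_ss + (T₀ − T_ss) e^(−t/τ).
T(1460) = 14.600 + (34.500)·0.091562 = 17.759 °C.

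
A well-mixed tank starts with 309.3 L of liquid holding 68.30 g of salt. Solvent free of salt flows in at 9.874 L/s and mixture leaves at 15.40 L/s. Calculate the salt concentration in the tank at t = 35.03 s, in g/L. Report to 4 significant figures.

Let m(t) be the amount of salt. Volume: V(t) = V₀ + (Q_in − Q_out) t = 309.3 − 5.52600 t; V(35.03) = 115.724 L.
No salt enters, so dm/dt = −Q_out · (m/V).
Separate: dm/m = −Q_out dt/V(t) ⇒ ln(m/m₀) = −(Q_out/(Q_in−Q_out)) ln(V/V₀).
m = m₀ (V₀/V)^(Q_out/(Q_in−Q_out)) = 68.30 × (309.3/115.724)^(-2.78683) = 4.41133 g.
C = m/V = 4.41133/115.724 = 0.0381193 g/L.

0.03812 g/L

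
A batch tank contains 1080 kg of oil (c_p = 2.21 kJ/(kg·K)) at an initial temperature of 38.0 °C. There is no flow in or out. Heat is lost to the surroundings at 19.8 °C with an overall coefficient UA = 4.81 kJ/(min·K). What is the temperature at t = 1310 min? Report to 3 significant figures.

21.1 °C

Lumped-capacitance energy balance: M c_p dT/dt = UA(T_amb − T).
dT/dt = (T_ss − T)/τ with T_ss = T_amb = 19.800 °C, τ = M c_p/UA = 1080·2.21/4.81 = 496.22 min.
T approaches T_ss exponentially: T(t) = T_ss + (T₀ − T_ss) e^(−t/τ).
T(1310) = 19.800 + (18.200)·0.071363 = 21.099 °C.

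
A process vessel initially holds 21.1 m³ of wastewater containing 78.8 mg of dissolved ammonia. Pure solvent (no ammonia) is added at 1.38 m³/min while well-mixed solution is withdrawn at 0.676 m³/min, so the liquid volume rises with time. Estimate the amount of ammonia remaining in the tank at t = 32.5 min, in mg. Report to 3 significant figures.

Let m(t) be the amount of ammonia. Volume: V(t) = V₀ + (Q_in − Q_out) t = 21.1 + 0.70400 t; V(32.5) = 43.980 m³.
No ammonia enters, so dm/dt = −Q_out · (m/V).
Separate: dm/m = −Q_out dt/V(t) ⇒ ln(m/m₀) = −(Q_out/(Q_in−Q_out)) ln(V/V₀).
m = m₀ (V₀/V)^(Q_out/(Q_in−Q_out)) = 78.8 × (21.1/43.980)^(0.96023) = 38.926 mg.

38.9 mg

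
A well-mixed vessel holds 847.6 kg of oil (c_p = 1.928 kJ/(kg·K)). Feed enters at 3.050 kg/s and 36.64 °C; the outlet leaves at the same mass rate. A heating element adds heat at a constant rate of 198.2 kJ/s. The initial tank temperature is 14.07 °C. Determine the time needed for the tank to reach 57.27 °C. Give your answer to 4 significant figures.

405.6 s

Heat balance on the well-mixed liquid: M c_p dT/dt = ṁ c_p (T_in − T) + 198.2.
τ = M/ṁ = 277.902 s; T_ss = T_in + Q̇/(ṁ c_p) = 70.3452 °C.
T(t) = T_ss + (T₀ − T_ss) e^(−t/τ). Set T = 57.27:
e^(−t/τ) = (57.27 − 70.3452)/(14.07 − 70.3452) = 0.232344
t = −277.902 · ln(0.232344) = 405.608 s.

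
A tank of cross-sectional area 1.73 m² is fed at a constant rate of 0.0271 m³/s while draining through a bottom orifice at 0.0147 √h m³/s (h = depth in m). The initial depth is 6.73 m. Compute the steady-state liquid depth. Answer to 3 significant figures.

Level balance: A dh/dt = 0.0271 − 0.0147 √h. Setting dh/dt = 0:
Q_in = 0.0147 √h_ss ⇒ √h_ss = 0.0271/0.0147 = 1.8435.
h_ss = 1.8435² = 3.3986 m. (Since h₀ = 6.73 m > h_ss, the level will fall toward this value.)

3.40 m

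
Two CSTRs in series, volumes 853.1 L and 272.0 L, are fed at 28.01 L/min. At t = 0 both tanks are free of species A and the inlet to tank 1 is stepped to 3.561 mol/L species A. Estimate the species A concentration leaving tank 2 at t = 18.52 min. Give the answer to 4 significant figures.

0.9625 mol/L

Time constants: τᵢ = Vᵢ/Q for each well-mixed tank.
τ₁ = 853.1/28.01 = 30.4570 min; τ₂ = 272.0/28.01 = 9.71082 min.
Solving the cascade with C₁(0)=C₂(0)=0 gives C₂(t) = C_in[1 − (τ₁ e^(−t/τ₁) − τ₂ e^(−t/τ₂))/(τ₁ − τ₂)].
At t = 18.52: e^(−t/τ₁) = 0.544400, e^(−t/τ₂) = 0.148503.
C₂ = 3.561·[1 − (30.4570·0.544400 − 9.71082·0.148503)/(20.7462)] = 3.561·0.270289 = 0.962500 mol/L.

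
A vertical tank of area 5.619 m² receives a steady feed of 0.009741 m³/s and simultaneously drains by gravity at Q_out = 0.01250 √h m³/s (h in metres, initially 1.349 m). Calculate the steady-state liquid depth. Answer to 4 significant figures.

0.6073 m

Level balance: A dh/dt = 0.009741 − 0.01250 √h. Setting dh/dt = 0:
Q_in = 0.01250 √h_ss ⇒ √h_ss = 0.009741/0.01250 = 0.779280.
h_ss = 0.779280² = 0.607277 m. (Since h₀ = 1.349 m > h_ss, the level will fall toward this value.)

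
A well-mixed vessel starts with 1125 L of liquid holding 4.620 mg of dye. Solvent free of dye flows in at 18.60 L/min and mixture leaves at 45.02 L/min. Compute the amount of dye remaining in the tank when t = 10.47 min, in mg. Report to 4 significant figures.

Total volume: dV/dt = Q_in − Q_out = -26.4200 L/min, so V(t) = 1125 − 26.4200 t and V(10.47) = 848.383 L.
No dye enters, so dm/dt = −Q_out · (m/V).
dm/m = −Q_out dt/(V₀ − 26.4200 t); integrating gives ln(m/m₀) = −(Q_out/(Q_in−Q_out)) ln(V/V₀).
m = m₀ (V₀/V)^(Q_out/(Q_in−Q_out)) = 4.620 × (1125/848.383)^(-1.70401) = 2.85625 mg.

2.856 mg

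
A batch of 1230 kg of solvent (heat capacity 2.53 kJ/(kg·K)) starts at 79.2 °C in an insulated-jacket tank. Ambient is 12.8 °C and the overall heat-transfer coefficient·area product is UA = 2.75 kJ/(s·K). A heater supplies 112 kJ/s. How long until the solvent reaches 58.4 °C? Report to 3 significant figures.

1880 s

Lumped-capacitance energy balance: M c_p dT/dt = UA(T_amb − T) + Q̇.
τ = M c_p/UA = 1131.6 s; T_ss = T_amb + Q̇/UA = 12.8 + 112/2.75 = 53.527 °C.
T(t) = T_ss + (T₀ − T_ss)e^(−t/τ); set T = 58.4:
t = −τ ln[(T − T_ss)/(T₀ − T_ss)] = −1131.6 · ln(0.18980) = 1880.5 s.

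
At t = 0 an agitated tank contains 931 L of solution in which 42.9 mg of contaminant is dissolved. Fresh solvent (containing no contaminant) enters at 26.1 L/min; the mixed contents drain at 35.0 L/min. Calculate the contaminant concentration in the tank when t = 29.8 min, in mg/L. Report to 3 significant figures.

Let m(t) be the amount of contaminant. Volume: V(t) = V₀ + (Q_in − Q_out) t = 931 − 8.9000 t; V(29.8) = 665.78 L.
No contaminant enters, so dm/dt = −Q_out · (m/V).
dm/m = −Q_out dt/(V₀ − 8.9000 t); integrating gives ln(m/m₀) = −(Q_out/(Q_in−Q_out)) ln(V/V₀).
m = m₀ (V₀/V)^(Q_out/(Q_in−Q_out)) = 42.9 × (931/665.78)^(-3.9326) = 11.476 mg.
C = m/V = 11.476/665.78 = 0.017237 mg/L.

0.0172 mg/L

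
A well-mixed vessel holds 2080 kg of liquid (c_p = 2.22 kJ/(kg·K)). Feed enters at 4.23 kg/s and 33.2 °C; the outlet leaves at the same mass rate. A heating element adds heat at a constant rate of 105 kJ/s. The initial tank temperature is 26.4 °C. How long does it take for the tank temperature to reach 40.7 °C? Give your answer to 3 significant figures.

M c_p dT/dt = ṁ c_p (T_in − T) + Q̇.
τ = M/ṁ = 491.73 s; T_ss = T_in + Q̇/(ṁ c_p) = 44.381 °C.
T(t) = T_ss + (T₀ − T_ss) e^(−t/τ). Set T = 40.7:
e^(−t/τ) = (40.7 − 44.381)/(26.4 − 44.381) = 0.20473
t = −491.73 · ln(0.20473) = 779.90 s.

780 s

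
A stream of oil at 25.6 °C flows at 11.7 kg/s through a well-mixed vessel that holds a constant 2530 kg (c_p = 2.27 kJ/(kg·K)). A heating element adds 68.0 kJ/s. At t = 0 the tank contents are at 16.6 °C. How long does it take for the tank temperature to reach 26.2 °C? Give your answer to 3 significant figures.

M c_p dT/dt = ṁ c_p (T_in − T) + Q̇.
τ = M/ṁ = 216.24 s; T_ss = T_in + Q̇/(ṁ c_p) = 28.160 °C.
T(t) = T_ss + (T₀ − T_ss) e^(−t/τ). Set T = 26.2:
e^(−t/τ) = (26.2 − 28.160)/(16.6 − 28.160) = 0.16957
t = −216.24 · ln(0.16957) = 383.71 s.

384 s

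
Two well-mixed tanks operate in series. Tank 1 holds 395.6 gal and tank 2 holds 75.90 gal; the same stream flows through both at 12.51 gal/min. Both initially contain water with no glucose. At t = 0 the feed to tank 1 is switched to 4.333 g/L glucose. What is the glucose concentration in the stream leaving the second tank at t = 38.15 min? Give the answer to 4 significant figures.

2.730 g/L

Each tank obeys Vᵢ dCᵢ/dt = Q(Cᵢ₋₁ − Cᵢ), so τᵢ = Vᵢ/Q.
τ₁ = 395.6/12.51 = 31.6227 min; τ₂ = 75.90/12.51 = 6.06715 min.
Tank 1: C₁ = C_in(1 − e^(−t/τ₁)). Tank 2 (τ₁ ≠ τ₂): C₂ = C_in[1 − (τ₁ e^(−t/τ₁) − τ₂ e^(−t/τ₂))/(τ₁ − τ₂)].
At t = 38.15: e^(−t/τ₁) = 0.299269, e^(−t/τ₂) = 0.00185854.
C₂ = 4.333·[1 − (31.6227·0.299269 − 6.06715·0.00185854)/(25.5556)] = 4.333·0.630123 = 2.73032 g/L.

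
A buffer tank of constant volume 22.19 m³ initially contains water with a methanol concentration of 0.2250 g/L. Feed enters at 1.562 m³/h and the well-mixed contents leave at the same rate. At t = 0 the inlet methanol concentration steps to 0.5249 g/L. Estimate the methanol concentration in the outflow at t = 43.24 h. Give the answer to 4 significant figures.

Transient balance on the dissolved component: V dC/dt = Q(C_in − C).
So dC/dt = (C_in − C)/τ with τ = V/Q = 22.19/1.562 = 14.2061 h.
This is linear first-order; C(t) = C_in + (C₀ − C_in) e^(−t/τ).
C(43.24) = 0.5249 + (0.2250 − 0.5249)·e^(−43.24/14.2061) = 0.5249 + (-0.299900)·0.0476557 = 0.510608 g/L.

0.5106 g/L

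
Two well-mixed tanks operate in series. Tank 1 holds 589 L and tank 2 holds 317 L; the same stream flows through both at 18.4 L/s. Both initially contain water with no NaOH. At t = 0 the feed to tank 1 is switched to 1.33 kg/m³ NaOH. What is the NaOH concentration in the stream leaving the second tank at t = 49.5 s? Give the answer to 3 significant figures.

0.804 kg/m³

Each tank obeys Vᵢ dCᵢ/dt = Q(Cᵢ₋₁ − Cᵢ), so τᵢ = Vᵢ/Q.
τ₁ = 589/18.4 = 32.011 s; τ₂ = 317/18.4 = 17.228 s.
Solving the cascade with C₁(0)=C₂(0)=0 gives C₂(t) = C_in[1 − (τ₁ e^(−t/τ₁) − τ₂ e^(−t/τ₂))/(τ₁ − τ₂)].
At t = 49.5: e^(−t/τ₁) = 0.21302, e^(−t/τ₂) = 0.056519.
C₂ = 1.33·[1 − (32.011·0.21302 − 17.228·0.056519)/(14.783)] = 1.33·0.60458 = 0.80409 kg/m³.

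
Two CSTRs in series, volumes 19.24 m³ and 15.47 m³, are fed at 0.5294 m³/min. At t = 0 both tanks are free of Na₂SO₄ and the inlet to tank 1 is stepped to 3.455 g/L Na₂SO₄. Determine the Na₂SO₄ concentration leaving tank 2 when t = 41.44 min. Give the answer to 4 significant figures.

Each tank obeys Vᵢ dCᵢ/dt = Q(Cᵢ₋₁ − Cᵢ), so τᵢ = Vᵢ/Q.
τ₁ = 19.24/0.5294 = 36.3430 min; τ₂ = 15.47/0.5294 = 29.2218 min.
Tank 1: C₁ = C_in(1 − e^(−t/τ₁)). Tank 2 (τ₁ ≠ τ₂): C₂ = C_in[1 − (τ₁ e^(−t/τ₁) − τ₂ e^(−t/τ₂))/(τ₁ − τ₂)].
At t = 41.44: e^(−t/τ₁) = 0.319740, e^(−t/τ₂) = 0.242169.
C₂ = 3.455·[1 − (36.3430·0.319740 − 29.2218·0.242169)/(7.12127)] = 3.455·0.361948 = 1.25053 g/L.

1.251 g/L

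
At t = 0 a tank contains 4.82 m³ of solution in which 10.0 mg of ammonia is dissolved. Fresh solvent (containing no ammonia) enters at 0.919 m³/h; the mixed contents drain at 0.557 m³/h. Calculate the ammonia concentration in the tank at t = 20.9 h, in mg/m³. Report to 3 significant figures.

Total volume: dV/dt = Q_in − Q_out = 0.36200 m³/h, so V(t) = 4.82 + 0.36200 t and V(20.9) = 12.386 m³.
Solute balance: dm/dt = 0 − Q_out C = −Q_out m/V(t).
Separate: dm/m = −Q_out dt/V(t) ⇒ ln(m/m₀) = −(Q_out/(Q_in−Q_out)) ln(V/V₀).
m = m₀ (V₀/V)^(Q_out/(Q_in−Q_out)) = 10.0 × (4.82/12.386)^(1.5387) = 2.3406 mg.
C = m/V = 2.3406/12.386 = 0.18898 mg/m³.

0.189 mg/m³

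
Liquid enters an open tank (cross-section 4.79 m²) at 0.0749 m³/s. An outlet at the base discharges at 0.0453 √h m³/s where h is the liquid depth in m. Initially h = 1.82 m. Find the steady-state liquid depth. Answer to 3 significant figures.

Unsteady balance on liquid volume: A dh/dt = Q_in − 0.0453 √h. At steady state dh/dt = 0:
Q_in = 0.0453 √h_ss ⇒ √h_ss = 0.0749/0.0453 = 1.6534.
h_ss = 1.6534² = 2.7338 m. (Since h₀ = 1.82 m < h_ss, the level will rise toward this value.)

2.73 m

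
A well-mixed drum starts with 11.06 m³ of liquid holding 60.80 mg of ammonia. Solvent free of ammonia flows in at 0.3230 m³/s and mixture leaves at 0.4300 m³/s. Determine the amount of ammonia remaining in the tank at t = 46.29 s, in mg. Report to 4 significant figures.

5.589 mg

Total volume: dV/dt = Q_in − Q_out = -0.107000 m³/s, so V(t) = 11.06 − 0.107000 t and V(46.29) = 6.10697 m³.
No ammonia enters, so dm/dt = −Q_out · (m/V).
Separate: dm/m = −Q_out dt/V(t) ⇒ ln(m/m₀) = −(Q_out/(Q_in−Q_out)) ln(V/V₀).
m = m₀ (V₀/V)^(Q_out/(Q_in−Q_out)) = 60.80 × (11.06/6.10697)^(-4.01869) = 5.58940 mg.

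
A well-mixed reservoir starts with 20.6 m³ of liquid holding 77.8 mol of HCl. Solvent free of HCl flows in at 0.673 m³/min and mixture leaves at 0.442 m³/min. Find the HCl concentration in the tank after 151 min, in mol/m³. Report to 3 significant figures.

Total volume: dV/dt = Q_in − Q_out = 0.23100 m³/min, so V(t) = 20.6 + 0.23100 t and V(151) = 55.481 m³.
Solute balance: dm/dt = 0 − Q_out C = −Q_out m/V(t).
dm/m = −Q_out dt/(V₀ + 0.23100 t); integrating gives ln(m/m₀) = −(Q_out/(Q_in−Q_out)) ln(V/V₀).
m = m₀ (V₀/V)^(Q_out/(Q_in−Q_out)) = 77.8 × (20.6/55.481)^(1.9134) = 11.686 mol.
C = m/V = 11.686/55.481 = 0.21064 mol/m³.

0.211 mol/m³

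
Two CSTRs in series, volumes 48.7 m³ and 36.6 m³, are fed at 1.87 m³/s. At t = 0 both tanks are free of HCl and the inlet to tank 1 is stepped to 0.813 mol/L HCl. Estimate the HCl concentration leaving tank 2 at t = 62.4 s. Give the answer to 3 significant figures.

0.616 mol/L

Species balance on tank i: dCᵢ/dt = (Cᵢ₋₁ − Cᵢ)/τᵢ with τᵢ = Vᵢ/Q.
τ₁ = 48.7/1.87 = 26.043 s; τ₂ = 36.6/1.87 = 19.572 s.
Solving the cascade with C₁(0)=C₂(0)=0 gives C₂(t) = C_in[1 − (τ₁ e^(−t/τ₁) − τ₂ e^(−t/τ₂))/(τ₁ − τ₂)].
At t = 62.4: e^(−t/τ₁) = 0.091076, e^(−t/τ₂) = 0.041246.
C₂ = 0.813·[1 − (26.043·0.091076 − 19.572·0.041246)/(6.4706)] = 0.813·0.75820 = 0.61641 mol/L.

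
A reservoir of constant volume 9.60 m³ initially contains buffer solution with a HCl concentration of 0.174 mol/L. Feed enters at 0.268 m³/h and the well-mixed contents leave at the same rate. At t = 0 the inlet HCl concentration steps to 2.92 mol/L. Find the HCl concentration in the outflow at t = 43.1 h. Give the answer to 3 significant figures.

2.10 mol/L

Accumulation = in − out for the solute gives V dC/dt = Q(C_in − C).
Rewrite as dC/dt + C/τ = C_in/τ, τ = V/Q = 35.821 h.
This is linear first-order; C(t) = C_in + (C₀ − C_in) e^(−t/τ).
C(43.1) = 2.92 + (0.174 − 2.92)·e^(−43.1/35.821) = 2.92 + (-2.7460)·0.30023 = 2.0956 mol/L.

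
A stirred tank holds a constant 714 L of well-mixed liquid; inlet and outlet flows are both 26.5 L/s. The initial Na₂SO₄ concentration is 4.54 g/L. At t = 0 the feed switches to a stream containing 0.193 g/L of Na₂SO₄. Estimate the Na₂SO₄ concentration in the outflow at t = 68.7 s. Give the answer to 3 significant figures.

Transient balance on the dissolved component: V dC/dt = Q(C_in − C).
Rewrite as dC/dt + C/τ = C_in/τ, τ = V/Q = 26.943 s.
C approaches C_in exponentially: C(t) = C_in + (C₀ − C_in) e^(−t/τ).
C(68.7) = 0.193 + (4.54 − 0.193)·e^(−68.7/26.943) = 0.193 + (4.3470)·0.078098 = 0.53249 g/L.

0.532 g/L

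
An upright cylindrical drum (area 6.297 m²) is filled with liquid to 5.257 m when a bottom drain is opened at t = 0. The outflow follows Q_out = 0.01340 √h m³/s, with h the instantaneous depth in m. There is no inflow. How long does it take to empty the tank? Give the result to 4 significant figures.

A dh/dt = −Q_out = −0.01340 √h.
Separate and integrate: 2(√h − √h₀) = −(0.01340/A) t.
Set h = 0: 2√h₀ = (0.01340/A) t_empty ⇒ t_empty = 2A√h₀/0.01340.
t_empty = 2·6.297·√5.257/0.01340 = 12.5940·2.29281/0.01340 = 2154.90 s.

2155 s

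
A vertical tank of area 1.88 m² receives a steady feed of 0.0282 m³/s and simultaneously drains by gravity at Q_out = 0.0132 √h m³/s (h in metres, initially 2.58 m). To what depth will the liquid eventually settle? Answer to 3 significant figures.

4.56 m

Level balance: A dh/dt = 0.0282 − 0.0132 √h. Setting dh/dt = 0:
Q_in = 0.0132 √h_ss ⇒ √h_ss = 0.0282/0.0132 = 2.1364.
h_ss = 2.1364² = 4.5640 m. (Since h₀ = 2.58 m < h_ss, the level will rise toward this value.)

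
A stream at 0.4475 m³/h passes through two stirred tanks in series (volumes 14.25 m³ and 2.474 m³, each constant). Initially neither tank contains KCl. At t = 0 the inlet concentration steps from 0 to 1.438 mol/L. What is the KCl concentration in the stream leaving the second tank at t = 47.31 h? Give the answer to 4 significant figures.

1.044 mol/L

Time constants: τᵢ = Vᵢ/Q for each well-mixed tank.
τ₁ = 14.25/0.4475 = 31.8436 h; τ₂ = 2.474/0.4475 = 5.52849 h.
Solving the cascade with C₁(0)=C₂(0)=0 gives C₂(t) = C_in[1 − (τ₁ e^(−t/τ₁) − τ₂ e^(−t/τ₂))/(τ₁ − τ₂)].
At t = 47.31: e^(−t/τ₁) = 0.226344, e^(−t/τ₂) = 0.000192101.
C₂ = 1.438·[1 − (31.8436·0.226344 − 5.52849·0.000192101)/(26.3151)] = 1.438·0.726144 = 1.04420 mol/L.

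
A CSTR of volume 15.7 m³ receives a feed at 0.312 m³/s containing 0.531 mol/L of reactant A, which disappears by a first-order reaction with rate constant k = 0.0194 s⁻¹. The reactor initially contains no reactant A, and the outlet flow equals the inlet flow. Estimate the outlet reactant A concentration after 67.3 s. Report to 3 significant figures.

0.250 mol/L

Species balance: V dC/dt = Q C_in − Q C − k V C.
dC/dt = (Q/V) C_in − (Q/V + k) C; effective rate a = Q/V + k = 0.019873 + 0.0194 = 0.039273 s⁻¹.
C_ss = Q C_in/(Q + kV) = 0.26870 mol/L; C(t) = C_ss + (C₀ − C_ss) e^(−a t).
C(67.3) = 0.26870 + (-0.26870)·e^(−0.039273·67.3) = 0.26870 + (-0.26870)·0.071144 = 0.24958 mol/L.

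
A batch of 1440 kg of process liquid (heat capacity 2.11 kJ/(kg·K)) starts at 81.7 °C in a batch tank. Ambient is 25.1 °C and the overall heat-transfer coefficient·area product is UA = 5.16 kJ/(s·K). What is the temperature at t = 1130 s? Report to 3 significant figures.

33.4 °C

Lumped-capacitance energy balance: M c_p dT/dt = UA(T_amb − T).
dT/dt = (T_ss − T)/τ with T_ss = T_amb = 25.100 °C, τ = M c_p/UA = 1440·2.11/5.16 = 588.84 s.
This is linear first-order; T(t) = T_ss + (T₀ − T_ss) e^(−t/τ).
T(1130) = 25.100 + (56.600)·0.14675 = 33.406 °C.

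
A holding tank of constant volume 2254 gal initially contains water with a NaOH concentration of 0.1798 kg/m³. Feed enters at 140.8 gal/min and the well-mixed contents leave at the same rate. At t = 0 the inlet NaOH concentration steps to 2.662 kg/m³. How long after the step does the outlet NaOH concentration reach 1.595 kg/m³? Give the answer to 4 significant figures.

13.52 min

Species balance: V dC/dt = Q(C_in − C) ⇒ τ = V/Q = 16.0085 min.
C(t) = C_in + (C₀ − C_in) e^(−t/τ). Set C = 1.595 and solve for t:
e^(−t/τ) = (C − C_in)/(C₀ − C_in) = (1.595 − 2.662)/(0.1798 − 2.662) = 0.429861
t = −τ ln(…) = 16.0085 × 0.844294 = 13.5159 min.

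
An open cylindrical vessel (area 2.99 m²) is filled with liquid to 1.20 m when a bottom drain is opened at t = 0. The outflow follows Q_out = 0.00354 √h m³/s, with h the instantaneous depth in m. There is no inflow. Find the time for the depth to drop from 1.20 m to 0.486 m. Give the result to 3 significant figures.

673 s

Volume balance on the tank: A dh/dt = −0.00354 √h.
Separate and integrate: 2(√h − √h₀) = −(0.00354/A) t.
t = 2A(√h₀ − √h)/0.00354 = 2·2.99·(√1.20 − √0.486)/0.00354
  = 5.9800 × (1.0954 − 0.69714) / 0.00354 = 672.85 s.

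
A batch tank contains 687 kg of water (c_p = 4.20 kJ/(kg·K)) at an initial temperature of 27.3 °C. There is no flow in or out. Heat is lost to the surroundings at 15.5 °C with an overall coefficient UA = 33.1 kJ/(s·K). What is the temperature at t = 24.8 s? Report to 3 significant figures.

24.4 °C

Energy balance: M c_p dT/dt = −UA(T − T_amb).
dT/dt = (T_ss − T)/τ with T_ss = T_amb = 15.500 °C, τ = M c_p/UA = 687·4.20/33.1 = 87.172 s.
This is linear first-order; T(t) = T_ss + (T₀ − T_ss) e^(−t/τ).
T(24.8) = 15.500 + (11.800)·0.75239 = 24.378 °C.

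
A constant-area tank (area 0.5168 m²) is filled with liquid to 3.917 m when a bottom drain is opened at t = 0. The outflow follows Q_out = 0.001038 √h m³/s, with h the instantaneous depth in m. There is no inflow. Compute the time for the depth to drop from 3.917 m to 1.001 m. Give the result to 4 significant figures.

A dh/dt = −Q_out = −0.001038 √h.
Separate and integrate: 2(√h − √h₀) = −(0.001038/A) t.
t = 2A(√h₀ − √h)/0.001038 = 2·0.5168·(√3.917 − √1.001)/0.001038
  = 1.03360 × (1.97914 − 1.00050) / 0.001038 = 974.493 s.

974.5 s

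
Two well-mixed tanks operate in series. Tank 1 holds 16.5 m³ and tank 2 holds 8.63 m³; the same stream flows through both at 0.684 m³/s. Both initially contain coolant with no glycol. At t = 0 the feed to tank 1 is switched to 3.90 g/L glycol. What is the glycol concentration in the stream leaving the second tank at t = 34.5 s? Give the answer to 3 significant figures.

2.22 g/L

Species balance on tank i: dCᵢ/dt = (Cᵢ₋₁ − Cᵢ)/τᵢ with τᵢ = Vᵢ/Q.
τ₁ = 16.5/0.684 = 24.123 s; τ₂ = 8.63/0.684 = 12.617 s.
Solving the cascade with C₁(0)=C₂(0)=0 gives C₂(t) = C_in[1 − (τ₁ e^(−t/τ₁) − τ₂ e^(−t/τ₂))/(τ₁ − τ₂)].
At t = 34.5: e^(−t/τ₁) = 0.23927, e^(−t/τ₂) = 0.064932.
C₂ = 3.90·[1 − (24.123·0.23927 − 12.617·0.064932)/(11.506)] = 3.90·0.56957 = 2.2213 g/L.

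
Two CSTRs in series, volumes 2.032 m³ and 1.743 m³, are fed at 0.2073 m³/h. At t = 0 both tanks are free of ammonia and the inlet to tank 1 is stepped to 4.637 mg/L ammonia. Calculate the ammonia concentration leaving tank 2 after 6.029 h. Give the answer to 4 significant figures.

0.6644 mg/L

Species balance on tank i: dCᵢ/dt = (Cᵢ₋₁ − Cᵢ)/τᵢ with τᵢ = Vᵢ/Q.
τ₁ = 2.032/0.2073 = 9.80222 h; τ₂ = 1.743/0.2073 = 8.40810 h.
Tank 1: C₁ = C_in(1 − e^(−t/τ₁)). Tank 2 (τ₁ ≠ τ₂): C₂ = C_in[1 − (τ₁ e^(−t/τ₁) − τ₂ e^(−t/τ₂))/(τ₁ − τ₂)].
At t = 6.029: e^(−t/τ₁) = 0.540606, e^(−t/τ₂) = 0.488192.
C₂ = 4.637·[1 − (9.80222·0.540606 − 8.40810·0.488192)/(1.39411)] = 4.637·0.143279 = 0.664386 mg/L.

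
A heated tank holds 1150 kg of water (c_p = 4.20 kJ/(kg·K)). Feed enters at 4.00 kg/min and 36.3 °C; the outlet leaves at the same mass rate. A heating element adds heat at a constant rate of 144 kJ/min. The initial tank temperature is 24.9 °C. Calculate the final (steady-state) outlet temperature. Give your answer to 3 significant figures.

44.9 °C

M c_p dT/dt = ṁ c_p (T_in − T) + Q̇.
At steady state dT/dt = 0 ⇒ T_ss = T_in + Q̇/(ṁ c_p) = 36.3 + 144/(4.00·4.20) = 44.871 °C.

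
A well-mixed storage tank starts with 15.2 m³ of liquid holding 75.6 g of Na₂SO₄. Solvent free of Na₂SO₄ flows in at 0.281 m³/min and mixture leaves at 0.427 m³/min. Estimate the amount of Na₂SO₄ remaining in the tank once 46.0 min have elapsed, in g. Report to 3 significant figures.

13.7 g

Let m(t) be the amount of Na₂SO₄. Volume: V(t) = V₀ + (Q_in − Q_out) t = 15.2 − 0.14600 t; V(46.0) = 8.4840 m³.
No Na₂SO₄ enters, so dm/dt = −Q_out · (m/V).
dm/m = −Q_out dt/(V₀ − 0.14600 t); integrating gives ln(m/m₀) = −(Q_out/(Q_in−Q_out)) ln(V/V₀).
m = m₀ (V₀/V)^(Q_out/(Q_in−Q_out)) = 75.6 × (15.2/8.4840)^(-2.9247) = 13.736 g.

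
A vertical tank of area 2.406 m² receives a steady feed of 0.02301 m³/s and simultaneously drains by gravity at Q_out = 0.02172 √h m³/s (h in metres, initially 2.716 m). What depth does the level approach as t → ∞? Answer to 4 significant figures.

Mass balance (ρ constant): A dh/dt = Q_in − 0.02172 √h. At steady state dh/dt = 0:
Q_in = 0.02172 √h_ss ⇒ √h_ss = 0.02301/0.02172 = 1.05939.
h_ss = 1.05939² = 1.12231 m. (Since h₀ = 2.716 m > h_ss, the level will fall toward this value.)

1.122 m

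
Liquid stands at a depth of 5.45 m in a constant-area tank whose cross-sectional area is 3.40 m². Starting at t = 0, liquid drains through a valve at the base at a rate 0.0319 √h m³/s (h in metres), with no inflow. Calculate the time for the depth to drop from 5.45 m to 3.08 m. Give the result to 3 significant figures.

124 s

A dh/dt = −Q_out = −0.0319 √h.
Separate and integrate: 2(√h − √h₀) = −(0.0319/A) t.
t = 2A(√h₀ − √h)/0.0319 = 2·3.40·(√5.45 − √3.08)/0.0319
  = 6.8000 × (2.3345 − 1.7550) / 0.0319 = 123.54 s.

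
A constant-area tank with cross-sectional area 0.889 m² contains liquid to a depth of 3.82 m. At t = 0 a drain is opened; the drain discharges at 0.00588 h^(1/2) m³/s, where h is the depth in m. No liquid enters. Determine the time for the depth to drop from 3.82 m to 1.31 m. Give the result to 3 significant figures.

245 s

Accumulation of liquid (constant cross-section A): A dh/dt = −0.00588 √h.
This is separable: 2 d(√h)/dt = −0.00588/A, so √h = √h₀ − (0.00588/(2A)) t.
t = 2A(√h₀ − √h)/0.00588 = 2·0.889·(√3.82 − √1.31)/0.00588
  = 1.7780 × (1.9545 − 1.1446) / 0.00588 = 244.91 s.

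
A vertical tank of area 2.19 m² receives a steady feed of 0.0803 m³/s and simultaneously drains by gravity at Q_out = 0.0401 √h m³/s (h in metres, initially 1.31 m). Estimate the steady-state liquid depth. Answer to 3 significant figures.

4.01 m

Level balance: A dh/dt = 0.0803 − 0.0401 √h. Setting dh/dt = 0:
Q_in = 0.0401 √h_ss ⇒ √h_ss = 0.0803/0.0401 = 2.0025.
h_ss = 2.0025² = 4.0100 m. (Since h₀ = 1.31 m < h_ss, the level will rise toward this value.)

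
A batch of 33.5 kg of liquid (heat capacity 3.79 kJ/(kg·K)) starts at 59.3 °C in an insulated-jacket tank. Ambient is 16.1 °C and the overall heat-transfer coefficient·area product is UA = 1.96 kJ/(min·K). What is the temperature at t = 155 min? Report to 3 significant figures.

First-law balance (no shaft work): M c_p dT/dt = −UA(T − T_amb).
dT/dt = (T_ss − T)/τ with T_ss = T_amb = 16.100 °C, τ = M c_p/UA = 33.5·3.79/1.96 = 64.778 min.
T approaches T_ss exponentially: T(t) = T_ss + (T₀ − T_ss) e^(−t/τ).
T(155) = 16.100 + (43.200)·0.091375 = 20.047 °C.

20.0 °C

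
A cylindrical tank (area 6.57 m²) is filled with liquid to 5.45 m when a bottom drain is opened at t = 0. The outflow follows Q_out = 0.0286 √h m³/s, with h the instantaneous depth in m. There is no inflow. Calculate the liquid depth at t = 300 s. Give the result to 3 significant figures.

A dh/dt = −Q_out = −0.0286 √h.
Separate and integrate: 2(√h − √h₀) = −(0.0286/A) t.
√h = √5.45 − 0.0286·300/(2·6.57) = 2.3345 − 0.65297 = 1.6816.
h = 1.6816² = 2.8276 m.

2.83 m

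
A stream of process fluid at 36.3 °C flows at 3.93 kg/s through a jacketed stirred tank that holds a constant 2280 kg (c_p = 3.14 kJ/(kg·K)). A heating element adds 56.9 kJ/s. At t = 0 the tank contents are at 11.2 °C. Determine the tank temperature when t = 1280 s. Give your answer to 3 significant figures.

37.6 °C

Energy balance: M c_p dT/dt = ṁ c_p (T_in − T) + 56.9.
τ = M/ṁ = 580.15 s; T_ss = T_in + Q̇/(ṁ c_p) = 36.3 + 56.9/(3.93·3.14) = 40.911 °C.
Solution: T(t) = T_ss + (T₀ − T_ss) e^(−t/τ).
T(1280) = 40.911 + (-29.711)·e^(−1280/580.15) = 40.911 + (-29.711)·0.11011 = 37.640 °C.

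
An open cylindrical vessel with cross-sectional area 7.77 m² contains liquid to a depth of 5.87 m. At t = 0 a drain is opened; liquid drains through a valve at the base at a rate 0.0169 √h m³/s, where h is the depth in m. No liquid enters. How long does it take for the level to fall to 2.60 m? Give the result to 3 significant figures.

With no inflow, A dh/dt = −0.0169 √h.
∫ h^(−1/2) dh = −(0.0169/A) ∫ dt, giving 2√h = 2√h₀ − (0.0169/A) t.
t = 2A(√h₀ − √h)/0.0169 = 2·7.77·(√5.87 − √2.60)/0.0169
  = 15.540 × (2.4228 − 1.6125) / 0.0169 = 745.14 s.

745 s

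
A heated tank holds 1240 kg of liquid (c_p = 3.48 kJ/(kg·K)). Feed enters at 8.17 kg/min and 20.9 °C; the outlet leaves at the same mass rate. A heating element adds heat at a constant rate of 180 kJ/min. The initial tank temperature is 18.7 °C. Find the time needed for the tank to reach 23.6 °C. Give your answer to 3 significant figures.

M c_p dT/dt = ṁ c_p (T_in − T) + Q̇.
τ = M/ṁ = 151.77 min; T_ss = T_in + Q̇/(ṁ c_p) = 27.231 °C.
T(t) = T_ss + (T₀ − T_ss) e^(−t/τ). Set T = 23.6:
e^(−t/τ) = (23.6 − 27.231)/(18.7 − 27.231) = 0.42562
t = −151.77 · ln(0.42562) = 129.65 min.

130 min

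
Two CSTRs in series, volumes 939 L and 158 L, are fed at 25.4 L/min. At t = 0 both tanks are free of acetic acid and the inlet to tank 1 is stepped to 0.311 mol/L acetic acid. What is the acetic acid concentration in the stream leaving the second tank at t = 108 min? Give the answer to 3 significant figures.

0.291 mol/L

Time constants: τᵢ = Vᵢ/Q for each well-mixed tank.
τ₁ = 939/25.4 = 36.969 min; τ₂ = 158/25.4 = 6.2205 min.
Tank 1: C₁ = C_in(1 − e^(−t/τ₁)). Tank 2 (τ₁ ≠ τ₂): C₂ = C_in[1 − (τ₁ e^(−t/τ₁) − τ₂ e^(−t/τ₂))/(τ₁ − τ₂)].
At t = 108: e^(−t/τ₁) = 0.053858, e^(−t/τ₂) = 2.8825e-08.
C₂ = 0.311·[1 − (36.969·0.053858 − 6.2205·2.8825e-08)/(30.748)] = 0.311·0.93525 = 0.29086 mol/L.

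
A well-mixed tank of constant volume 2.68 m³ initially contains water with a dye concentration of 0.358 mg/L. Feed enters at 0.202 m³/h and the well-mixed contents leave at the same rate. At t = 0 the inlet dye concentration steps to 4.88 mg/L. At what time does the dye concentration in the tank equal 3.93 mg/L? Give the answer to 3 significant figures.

20.7 h

Species balance: V dC/dt = Q(C_in − C) ⇒ τ = V/Q = 13.267 h.
C(t) = C_in + (C₀ − C_in) e^(−t/τ). Set C = 3.93 and solve for t:
e^(−t/τ) = (C − C_in)/(C₀ − C_in) = (3.93 − 4.88)/(0.358 − 4.88) = 0.21008
t = −τ ln(…) = 13.267 × 1.5602 = 20.700 h.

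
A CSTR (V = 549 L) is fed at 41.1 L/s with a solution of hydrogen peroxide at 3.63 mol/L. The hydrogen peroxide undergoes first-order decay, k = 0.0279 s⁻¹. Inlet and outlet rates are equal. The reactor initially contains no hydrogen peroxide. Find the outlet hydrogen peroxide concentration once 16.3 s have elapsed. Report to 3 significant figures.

Species balance: V dC/dt = Q C_in − Q C − k V C.
dC/dt = (Q/V) C_in − (Q/V + k) C; effective rate a = Q/V + k = 0.074863 + 0.0279 = 0.10276 s⁻¹.
C_ss = Q C_in/(Q + kV) = 2.6445 mol/L; C(t) = C_ss + (C₀ − C_ss) e^(−a t).
C(16.3) = 2.6445 + (-2.6445)·e^(−0.10276·16.3) = 2.6445 + (-2.6445)·0.18730 = 2.1492 mol/L.

2.15 mol/L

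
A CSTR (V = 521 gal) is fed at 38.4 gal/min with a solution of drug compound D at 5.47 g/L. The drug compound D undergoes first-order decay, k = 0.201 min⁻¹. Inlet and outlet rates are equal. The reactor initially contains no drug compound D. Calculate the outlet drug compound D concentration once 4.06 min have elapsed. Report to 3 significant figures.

V dC/dt = Q(C_in − C) − k V C.
dC/dt = (Q/V) C_in − (Q/V + k) C; effective rate a = Q/V + k = 0.073704 + 0.201 = 0.27470 min⁻¹.
C_ss = Q C_in/(Q + kV) = 1.4676 g/L; C(t) = C_ss + (C₀ − C_ss) e^(−a t).
C(4.06) = 1.4676 + (-1.4676)·e^(−0.27470·4.06) = 1.4676 + (-1.4676)·0.32782 = 0.98651 g/L.

0.987 g/L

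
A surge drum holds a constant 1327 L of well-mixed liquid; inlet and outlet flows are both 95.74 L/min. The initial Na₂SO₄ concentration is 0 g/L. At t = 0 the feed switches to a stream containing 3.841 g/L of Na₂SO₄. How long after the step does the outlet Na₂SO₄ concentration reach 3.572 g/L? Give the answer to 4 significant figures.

Species balance: V dC/dt = Q(C_in − C) ⇒ τ = V/Q = 13.8605 min.
C(t) = C_in + (C₀ − C_in) e^(−t/τ). Set C = 3.572 and solve for t:
e^(−t/τ) = (C − C_in)/(C₀ − C_in) = (3.572 − 3.841)/(0 − 3.841) = 0.0700338
t = −τ ln(…) = 13.8605 × 2.65878 = 36.8519 min.

36.85 min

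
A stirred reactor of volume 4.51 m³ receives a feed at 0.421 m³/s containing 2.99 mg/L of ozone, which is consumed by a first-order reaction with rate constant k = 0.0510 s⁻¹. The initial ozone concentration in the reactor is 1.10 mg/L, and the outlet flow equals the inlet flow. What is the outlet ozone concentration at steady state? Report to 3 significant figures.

V dC/dt = Q(C_in − C) − k V C.
Steady state (dC/dt = 0): C_ss = Q C_in/(Q + kV) = C_in/(1 + kV/Q).
C_ss = 0.421·2.99/(0.421 + 0.0510·4.51) = 1.2588/0.65101 = 1.9336 mg/L.

1.93 mg/L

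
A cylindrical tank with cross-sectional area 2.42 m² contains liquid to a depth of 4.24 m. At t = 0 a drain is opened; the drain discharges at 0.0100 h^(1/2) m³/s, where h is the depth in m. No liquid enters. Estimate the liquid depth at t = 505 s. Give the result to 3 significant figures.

1.03 m

With no inflow, A dh/dt = −0.0100 √h.
This is separable: 2 d(√h)/dt = −0.0100/A, so √h = √h₀ − (0.0100/(2A)) t.
√h = √4.24 − 0.0100·505/(2·2.42) = 2.0591 − 1.0434 = 1.0157.
h = 1.0157² = 1.0317 m.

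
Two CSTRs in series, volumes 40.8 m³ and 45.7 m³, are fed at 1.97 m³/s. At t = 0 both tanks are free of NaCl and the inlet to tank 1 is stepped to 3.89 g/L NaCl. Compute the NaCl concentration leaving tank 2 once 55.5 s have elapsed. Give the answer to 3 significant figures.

Each tank obeys Vᵢ dCᵢ/dt = Q(Cᵢ₋₁ − Cᵢ), so τᵢ = Vᵢ/Q.
τ₁ = 40.8/1.97 = 20.711 s; τ₂ = 45.7/1.97 = 23.198 s.
Solving the cascade with C₁(0)=C₂(0)=0 gives C₂(t) = C_in[1 − (τ₁ e^(−t/τ₁) − τ₂ e^(−t/τ₂))/(τ₁ − τ₂)].
At t = 55.5: e^(−t/τ₁) = 0.068578, e^(−t/τ₂) = 0.091405.
C₂ = 3.89·[1 − (20.711·0.068578 − 23.198·0.091405)/(-2.4873)] = 3.89·0.71852 = 2.7951 g/L.

2.80 g/L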